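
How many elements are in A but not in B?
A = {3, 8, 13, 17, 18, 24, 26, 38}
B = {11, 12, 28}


Set A = {3, 8, 13, 17, 18, 24, 26, 38}
Set B = {11, 12, 28}
A \ B = {3, 8, 13, 17, 18, 24, 26, 38}
|A \ B| = 8

8


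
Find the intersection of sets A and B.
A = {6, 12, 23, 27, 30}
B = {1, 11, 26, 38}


Set A = {6, 12, 23, 27, 30}
Set B = {1, 11, 26, 38}
A ∩ B includes only elements in both sets.
Check each element of A against B:
6 ✗, 12 ✗, 23 ✗, 27 ✗, 30 ✗
A ∩ B = {}

{}


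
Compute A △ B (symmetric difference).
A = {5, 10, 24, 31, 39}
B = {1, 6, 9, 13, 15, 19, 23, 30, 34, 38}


Set A = {5, 10, 24, 31, 39}
Set B = {1, 6, 9, 13, 15, 19, 23, 30, 34, 38}
A △ B = (A \ B) ∪ (B \ A)
Elements in A but not B: {5, 10, 24, 31, 39}
Elements in B but not A: {1, 6, 9, 13, 15, 19, 23, 30, 34, 38}
A △ B = {1, 5, 6, 9, 10, 13, 15, 19, 23, 24, 30, 31, 34, 38, 39}

{1, 5, 6, 9, 10, 13, 15, 19, 23, 24, 30, 31, 34, 38, 39}


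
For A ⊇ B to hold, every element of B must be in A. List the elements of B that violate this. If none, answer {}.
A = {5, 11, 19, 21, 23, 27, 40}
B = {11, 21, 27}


Set A = {5, 11, 19, 21, 23, 27, 40}
Set B = {11, 21, 27}
Check each element of B against A:
11 ∈ A, 21 ∈ A, 27 ∈ A
Elements of B not in A: {}

{}


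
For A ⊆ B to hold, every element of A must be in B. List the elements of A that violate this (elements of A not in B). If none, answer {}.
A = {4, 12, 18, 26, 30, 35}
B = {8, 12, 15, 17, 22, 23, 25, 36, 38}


Set A = {4, 12, 18, 26, 30, 35}
Set B = {8, 12, 15, 17, 22, 23, 25, 36, 38}
Check each element of A against B:
4 ∉ B (include), 12 ∈ B, 18 ∉ B (include), 26 ∉ B (include), 30 ∉ B (include), 35 ∉ B (include)
Elements of A not in B: {4, 18, 26, 30, 35}

{4, 18, 26, 30, 35}


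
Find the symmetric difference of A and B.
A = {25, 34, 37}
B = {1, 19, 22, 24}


Set A = {25, 34, 37}
Set B = {1, 19, 22, 24}
A △ B = (A \ B) ∪ (B \ A)
Elements in A but not B: {25, 34, 37}
Elements in B but not A: {1, 19, 22, 24}
A △ B = {1, 19, 22, 24, 25, 34, 37}

{1, 19, 22, 24, 25, 34, 37}


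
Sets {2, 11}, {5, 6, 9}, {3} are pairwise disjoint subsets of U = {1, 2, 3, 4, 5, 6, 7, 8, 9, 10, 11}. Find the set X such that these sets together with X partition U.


U = {1, 2, 3, 4, 5, 6, 7, 8, 9, 10, 11}
Shown blocks: {2, 11}, {5, 6, 9}, {3}
A partition's blocks are pairwise disjoint and cover U, so the missing block = U \ (union of shown blocks).
Union of shown blocks: {2, 3, 5, 6, 9, 11}
Missing block = U \ (union) = {1, 4, 7, 8, 10}

{1, 4, 7, 8, 10}


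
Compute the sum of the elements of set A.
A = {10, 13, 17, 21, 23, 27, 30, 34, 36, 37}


Set A = {10, 13, 17, 21, 23, 27, 30, 34, 36, 37}
Sum = 10 + 13 + 17 + 21 + 23 + 27 + 30 + 34 + 36 + 37 = 248

248


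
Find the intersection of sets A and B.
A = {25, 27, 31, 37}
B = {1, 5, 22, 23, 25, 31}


Set A = {25, 27, 31, 37}
Set B = {1, 5, 22, 23, 25, 31}
A ∩ B includes only elements in both sets.
Check each element of A against B:
25 ✓, 27 ✗, 31 ✓, 37 ✗
A ∩ B = {25, 31}

{25, 31}


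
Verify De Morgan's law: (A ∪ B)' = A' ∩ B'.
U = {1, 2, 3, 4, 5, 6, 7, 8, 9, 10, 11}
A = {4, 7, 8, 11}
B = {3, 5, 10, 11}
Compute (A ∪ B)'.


U = {1, 2, 3, 4, 5, 6, 7, 8, 9, 10, 11}
A = {4, 7, 8, 11}, B = {3, 5, 10, 11}
A ∪ B = {3, 4, 5, 7, 8, 10, 11}
(A ∪ B)' = U \ (A ∪ B) = {1, 2, 6, 9}
Verification via A' ∩ B': A' = {1, 2, 3, 5, 6, 9, 10}, B' = {1, 2, 4, 6, 7, 8, 9}
A' ∩ B' = {1, 2, 6, 9} ✓

{1, 2, 6, 9}


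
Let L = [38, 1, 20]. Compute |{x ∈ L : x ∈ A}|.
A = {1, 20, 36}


Set A = {1, 20, 36}
Candidates: [38, 1, 20]
Check each candidate:
38 ∉ A, 1 ∈ A, 20 ∈ A
Count of candidates in A: 2

2


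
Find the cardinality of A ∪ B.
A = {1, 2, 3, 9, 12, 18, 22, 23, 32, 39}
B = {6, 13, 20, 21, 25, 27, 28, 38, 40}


Set A = {1, 2, 3, 9, 12, 18, 22, 23, 32, 39}, |A| = 10
Set B = {6, 13, 20, 21, 25, 27, 28, 38, 40}, |B| = 9
A ∩ B = {}, |A ∩ B| = 0
|A ∪ B| = |A| + |B| - |A ∩ B| = 10 + 9 - 0 = 19

19


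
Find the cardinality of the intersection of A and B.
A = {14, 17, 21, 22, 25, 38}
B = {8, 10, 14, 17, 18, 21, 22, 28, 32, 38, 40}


Set A = {14, 17, 21, 22, 25, 38}
Set B = {8, 10, 14, 17, 18, 21, 22, 28, 32, 38, 40}
A ∩ B = {14, 17, 21, 22, 38}
|A ∩ B| = 5

5


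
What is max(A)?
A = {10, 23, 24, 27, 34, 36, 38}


Set A = {10, 23, 24, 27, 34, 36, 38}
Elements in ascending order: 10, 23, 24, 27, 34, 36, 38
The largest element is 38.

38


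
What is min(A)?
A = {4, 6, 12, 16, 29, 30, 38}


Set A = {4, 6, 12, 16, 29, 30, 38}
Elements in ascending order: 4, 6, 12, 16, 29, 30, 38
The smallest element is 4.

4


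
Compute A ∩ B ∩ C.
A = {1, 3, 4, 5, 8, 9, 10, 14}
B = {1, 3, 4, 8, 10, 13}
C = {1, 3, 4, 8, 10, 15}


Set A = {1, 3, 4, 5, 8, 9, 10, 14}
Set B = {1, 3, 4, 8, 10, 13}
Set C = {1, 3, 4, 8, 10, 15}
First, A ∩ B = {1, 3, 4, 8, 10}
Then, (A ∩ B) ∩ C = {1, 3, 4, 8, 10}

{1, 3, 4, 8, 10}


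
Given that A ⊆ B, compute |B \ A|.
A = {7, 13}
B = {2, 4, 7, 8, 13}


Set A = {7, 13}, |A| = 2
Set B = {2, 4, 7, 8, 13}, |B| = 5
Since A ⊆ B: B \ A = {2, 4, 8}
|B| - |A| = 5 - 2 = 3

3


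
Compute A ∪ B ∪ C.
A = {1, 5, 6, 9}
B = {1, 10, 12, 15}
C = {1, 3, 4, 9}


Set A = {1, 5, 6, 9}
Set B = {1, 10, 12, 15}
Set C = {1, 3, 4, 9}
First, A ∪ B = {1, 5, 6, 9, 10, 12, 15}
Then, (A ∪ B) ∪ C = {1, 3, 4, 5, 6, 9, 10, 12, 15}

{1, 3, 4, 5, 6, 9, 10, 12, 15}


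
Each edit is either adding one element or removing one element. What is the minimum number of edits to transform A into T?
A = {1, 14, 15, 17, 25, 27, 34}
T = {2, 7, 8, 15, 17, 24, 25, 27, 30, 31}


Set A = {1, 14, 15, 17, 25, 27, 34}
Set T = {2, 7, 8, 15, 17, 24, 25, 27, 30, 31}
Elements to remove from A (in A, not in T): {1, 14, 34} → 3 removals
Elements to add to A (in T, not in A): {2, 7, 8, 24, 30, 31} → 6 additions
Total edits = 3 + 6 = 9

9


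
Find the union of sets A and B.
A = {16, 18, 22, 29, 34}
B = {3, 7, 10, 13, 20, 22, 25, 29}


Set A = {16, 18, 22, 29, 34}
Set B = {3, 7, 10, 13, 20, 22, 25, 29}
A ∪ B includes all elements in either set.
Elements from A: {16, 18, 22, 29, 34}
Elements from B not already included: {3, 7, 10, 13, 20, 25}
A ∪ B = {3, 7, 10, 13, 16, 18, 20, 22, 25, 29, 34}

{3, 7, 10, 13, 16, 18, 20, 22, 25, 29, 34}


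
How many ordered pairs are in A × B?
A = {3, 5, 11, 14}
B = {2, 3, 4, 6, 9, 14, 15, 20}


Set A = {3, 5, 11, 14} has 4 elements.
Set B = {2, 3, 4, 6, 9, 14, 15, 20} has 8 elements.
|A × B| = |A| × |B| = 4 × 8 = 32

32


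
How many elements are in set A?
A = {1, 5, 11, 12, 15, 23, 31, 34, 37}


Set A = {1, 5, 11, 12, 15, 23, 31, 34, 37}
Listing elements: 1, 5, 11, 12, 15, 23, 31, 34, 37
Counting: 9 elements
|A| = 9

9


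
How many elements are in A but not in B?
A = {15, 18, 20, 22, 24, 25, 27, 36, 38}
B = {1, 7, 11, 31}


Set A = {15, 18, 20, 22, 24, 25, 27, 36, 38}
Set B = {1, 7, 11, 31}
A \ B = {15, 18, 20, 22, 24, 25, 27, 36, 38}
|A \ B| = 9

9


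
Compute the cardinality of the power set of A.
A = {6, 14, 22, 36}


Set A = {6, 14, 22, 36}
|A| = 4
The power set P(A) contains all subsets of A.
|P(A)| = 2^|A| = 2^4 = 16

16


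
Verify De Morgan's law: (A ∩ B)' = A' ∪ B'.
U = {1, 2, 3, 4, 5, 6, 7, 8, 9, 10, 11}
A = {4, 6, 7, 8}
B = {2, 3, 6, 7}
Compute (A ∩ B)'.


U = {1, 2, 3, 4, 5, 6, 7, 8, 9, 10, 11}
A = {4, 6, 7, 8}, B = {2, 3, 6, 7}
A ∩ B = {6, 7}
(A ∩ B)' = U \ (A ∩ B) = {1, 2, 3, 4, 5, 8, 9, 10, 11}
Verification via A' ∪ B': A' = {1, 2, 3, 5, 9, 10, 11}, B' = {1, 4, 5, 8, 9, 10, 11}
A' ∪ B' = {1, 2, 3, 4, 5, 8, 9, 10, 11} ✓

{1, 2, 3, 4, 5, 8, 9, 10, 11}


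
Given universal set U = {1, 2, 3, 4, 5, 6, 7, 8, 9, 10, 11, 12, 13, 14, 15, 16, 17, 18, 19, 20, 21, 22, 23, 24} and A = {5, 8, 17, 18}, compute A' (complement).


Universal set U = {1, 2, 3, 4, 5, 6, 7, 8, 9, 10, 11, 12, 13, 14, 15, 16, 17, 18, 19, 20, 21, 22, 23, 24}
Set A = {5, 8, 17, 18}
A' = U \ A = elements in U but not in A
Checking each element of U:
1 (not in A, include), 2 (not in A, include), 3 (not in A, include), 4 (not in A, include), 5 (in A, exclude), 6 (not in A, include), 7 (not in A, include), 8 (in A, exclude), 9 (not in A, include), 10 (not in A, include), 11 (not in A, include), 12 (not in A, include), 13 (not in A, include), 14 (not in A, include), 15 (not in A, include), 16 (not in A, include), 17 (in A, exclude), 18 (in A, exclude), 19 (not in A, include), 20 (not in A, include), 21 (not in A, include), 22 (not in A, include), 23 (not in A, include), 24 (not in A, include)
A' = {1, 2, 3, 4, 6, 7, 9, 10, 11, 12, 13, 14, 15, 16, 19, 20, 21, 22, 23, 24}

{1, 2, 3, 4, 6, 7, 9, 10, 11, 12, 13, 14, 15, 16, 19, 20, 21, 22, 23, 24}


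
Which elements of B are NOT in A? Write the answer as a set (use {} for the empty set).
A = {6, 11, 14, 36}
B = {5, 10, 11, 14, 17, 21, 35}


Set A = {6, 11, 14, 36}
Set B = {5, 10, 11, 14, 17, 21, 35}
Check each element of B against A:
5 ∉ A (include), 10 ∉ A (include), 11 ∈ A, 14 ∈ A, 17 ∉ A (include), 21 ∉ A (include), 35 ∉ A (include)
Elements of B not in A: {5, 10, 17, 21, 35}

{5, 10, 17, 21, 35}


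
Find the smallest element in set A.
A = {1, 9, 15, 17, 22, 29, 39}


Set A = {1, 9, 15, 17, 22, 29, 39}
Elements in ascending order: 1, 9, 15, 17, 22, 29, 39
The smallest element is 1.

1


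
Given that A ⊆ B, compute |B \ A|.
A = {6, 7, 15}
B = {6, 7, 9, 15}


Set A = {6, 7, 15}, |A| = 3
Set B = {6, 7, 9, 15}, |B| = 4
Since A ⊆ B: B \ A = {9}
|B| - |A| = 4 - 3 = 1

1


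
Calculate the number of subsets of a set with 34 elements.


The set has 34 elements.
The power set contains all possible subsets.
|P(A)| = 2^|A| = 2^34 = 17179869184

17179869184


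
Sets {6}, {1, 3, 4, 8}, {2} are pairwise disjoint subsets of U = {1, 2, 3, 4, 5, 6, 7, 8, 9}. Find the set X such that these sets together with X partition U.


U = {1, 2, 3, 4, 5, 6, 7, 8, 9}
Shown blocks: {6}, {1, 3, 4, 8}, {2}
A partition's blocks are pairwise disjoint and cover U, so the missing block = U \ (union of shown blocks).
Union of shown blocks: {1, 2, 3, 4, 6, 8}
Missing block = U \ (union) = {5, 7, 9}

{5, 7, 9}


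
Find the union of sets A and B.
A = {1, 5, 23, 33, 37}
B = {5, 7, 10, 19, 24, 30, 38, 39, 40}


Set A = {1, 5, 23, 33, 37}
Set B = {5, 7, 10, 19, 24, 30, 38, 39, 40}
A ∪ B includes all elements in either set.
Elements from A: {1, 5, 23, 33, 37}
Elements from B not already included: {7, 10, 19, 24, 30, 38, 39, 40}
A ∪ B = {1, 5, 7, 10, 19, 23, 24, 30, 33, 37, 38, 39, 40}

{1, 5, 7, 10, 19, 23, 24, 30, 33, 37, 38, 39, 40}


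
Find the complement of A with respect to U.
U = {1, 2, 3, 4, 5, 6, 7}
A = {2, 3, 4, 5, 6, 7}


Universal set U = {1, 2, 3, 4, 5, 6, 7}
Set A = {2, 3, 4, 5, 6, 7}
A' = U \ A = elements in U but not in A
Checking each element of U:
1 (not in A, include), 2 (in A, exclude), 3 (in A, exclude), 4 (in A, exclude), 5 (in A, exclude), 6 (in A, exclude), 7 (in A, exclude)
A' = {1}

{1}


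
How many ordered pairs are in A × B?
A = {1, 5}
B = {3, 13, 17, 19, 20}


Set A = {1, 5} has 2 elements.
Set B = {3, 13, 17, 19, 20} has 5 elements.
|A × B| = |A| × |B| = 2 × 5 = 10

10


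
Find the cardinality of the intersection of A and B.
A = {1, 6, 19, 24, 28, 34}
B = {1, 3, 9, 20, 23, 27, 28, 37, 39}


Set A = {1, 6, 19, 24, 28, 34}
Set B = {1, 3, 9, 20, 23, 27, 28, 37, 39}
A ∩ B = {1, 28}
|A ∩ B| = 2

2


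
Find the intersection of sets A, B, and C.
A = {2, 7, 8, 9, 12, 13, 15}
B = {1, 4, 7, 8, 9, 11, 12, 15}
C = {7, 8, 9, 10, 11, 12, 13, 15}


Set A = {2, 7, 8, 9, 12, 13, 15}
Set B = {1, 4, 7, 8, 9, 11, 12, 15}
Set C = {7, 8, 9, 10, 11, 12, 13, 15}
First, A ∩ B = {7, 8, 9, 12, 15}
Then, (A ∩ B) ∩ C = {7, 8, 9, 12, 15}

{7, 8, 9, 12, 15}


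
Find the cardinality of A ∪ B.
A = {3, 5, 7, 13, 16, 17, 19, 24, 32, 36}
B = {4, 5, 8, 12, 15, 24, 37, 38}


Set A = {3, 5, 7, 13, 16, 17, 19, 24, 32, 36}, |A| = 10
Set B = {4, 5, 8, 12, 15, 24, 37, 38}, |B| = 8
A ∩ B = {5, 24}, |A ∩ B| = 2
|A ∪ B| = |A| + |B| - |A ∩ B| = 10 + 8 - 2 = 16

16


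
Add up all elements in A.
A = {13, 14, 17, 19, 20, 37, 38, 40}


Set A = {13, 14, 17, 19, 20, 37, 38, 40}
Sum = 13 + 14 + 17 + 19 + 20 + 37 + 38 + 40 = 198

198


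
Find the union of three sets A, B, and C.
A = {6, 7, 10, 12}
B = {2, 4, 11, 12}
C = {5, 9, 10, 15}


Set A = {6, 7, 10, 12}
Set B = {2, 4, 11, 12}
Set C = {5, 9, 10, 15}
First, A ∪ B = {2, 4, 6, 7, 10, 11, 12}
Then, (A ∪ B) ∪ C = {2, 4, 5, 6, 7, 9, 10, 11, 12, 15}

{2, 4, 5, 6, 7, 9, 10, 11, 12, 15}


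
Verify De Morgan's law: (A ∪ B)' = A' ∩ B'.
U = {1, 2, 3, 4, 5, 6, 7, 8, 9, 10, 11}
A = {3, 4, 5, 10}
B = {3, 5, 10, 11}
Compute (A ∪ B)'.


U = {1, 2, 3, 4, 5, 6, 7, 8, 9, 10, 11}
A = {3, 4, 5, 10}, B = {3, 5, 10, 11}
A ∪ B = {3, 4, 5, 10, 11}
(A ∪ B)' = U \ (A ∪ B) = {1, 2, 6, 7, 8, 9}
Verification via A' ∩ B': A' = {1, 2, 6, 7, 8, 9, 11}, B' = {1, 2, 4, 6, 7, 8, 9}
A' ∩ B' = {1, 2, 6, 7, 8, 9} ✓

{1, 2, 6, 7, 8, 9}


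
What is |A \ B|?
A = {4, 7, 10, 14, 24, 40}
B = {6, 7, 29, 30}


Set A = {4, 7, 10, 14, 24, 40}
Set B = {6, 7, 29, 30}
A \ B = {4, 10, 14, 24, 40}
|A \ B| = 5

5


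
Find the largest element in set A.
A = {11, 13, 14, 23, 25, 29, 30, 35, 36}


Set A = {11, 13, 14, 23, 25, 29, 30, 35, 36}
Elements in ascending order: 11, 13, 14, 23, 25, 29, 30, 35, 36
The largest element is 36.

36


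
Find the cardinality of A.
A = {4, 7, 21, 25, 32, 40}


Set A = {4, 7, 21, 25, 32, 40}
Listing elements: 4, 7, 21, 25, 32, 40
Counting: 6 elements
|A| = 6

6


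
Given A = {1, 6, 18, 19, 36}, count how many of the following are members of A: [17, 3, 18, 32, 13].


Set A = {1, 6, 18, 19, 36}
Candidates: [17, 3, 18, 32, 13]
Check each candidate:
17 ∉ A, 3 ∉ A, 18 ∈ A, 32 ∉ A, 13 ∉ A
Count of candidates in A: 1

1


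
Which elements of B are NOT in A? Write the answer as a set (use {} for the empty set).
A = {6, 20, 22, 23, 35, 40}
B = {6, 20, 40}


Set A = {6, 20, 22, 23, 35, 40}
Set B = {6, 20, 40}
Check each element of B against A:
6 ∈ A, 20 ∈ A, 40 ∈ A
Elements of B not in A: {}

{}


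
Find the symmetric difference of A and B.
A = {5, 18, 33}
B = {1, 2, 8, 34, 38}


Set A = {5, 18, 33}
Set B = {1, 2, 8, 34, 38}
A △ B = (A \ B) ∪ (B \ A)
Elements in A but not B: {5, 18, 33}
Elements in B but not A: {1, 2, 8, 34, 38}
A △ B = {1, 2, 5, 8, 18, 33, 34, 38}

{1, 2, 5, 8, 18, 33, 34, 38}


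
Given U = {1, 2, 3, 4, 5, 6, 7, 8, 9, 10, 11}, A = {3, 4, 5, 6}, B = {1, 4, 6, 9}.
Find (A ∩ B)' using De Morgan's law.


U = {1, 2, 3, 4, 5, 6, 7, 8, 9, 10, 11}
A = {3, 4, 5, 6}, B = {1, 4, 6, 9}
A ∩ B = {4, 6}
(A ∩ B)' = U \ (A ∩ B) = {1, 2, 3, 5, 7, 8, 9, 10, 11}
Verification via A' ∪ B': A' = {1, 2, 7, 8, 9, 10, 11}, B' = {2, 3, 5, 7, 8, 10, 11}
A' ∪ B' = {1, 2, 3, 5, 7, 8, 9, 10, 11} ✓

{1, 2, 3, 5, 7, 8, 9, 10, 11}


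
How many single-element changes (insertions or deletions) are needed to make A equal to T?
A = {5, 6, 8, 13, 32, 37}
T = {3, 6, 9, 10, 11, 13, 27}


Set A = {5, 6, 8, 13, 32, 37}
Set T = {3, 6, 9, 10, 11, 13, 27}
Elements to remove from A (in A, not in T): {5, 8, 32, 37} → 4 removals
Elements to add to A (in T, not in A): {3, 9, 10, 11, 27} → 5 additions
Total edits = 4 + 5 = 9

9


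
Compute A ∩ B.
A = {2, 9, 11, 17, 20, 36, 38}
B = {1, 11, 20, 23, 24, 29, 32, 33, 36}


Set A = {2, 9, 11, 17, 20, 36, 38}
Set B = {1, 11, 20, 23, 24, 29, 32, 33, 36}
A ∩ B includes only elements in both sets.
Check each element of A against B:
2 ✗, 9 ✗, 11 ✓, 17 ✗, 20 ✓, 36 ✓, 38 ✗
A ∩ B = {11, 20, 36}

{11, 20, 36}


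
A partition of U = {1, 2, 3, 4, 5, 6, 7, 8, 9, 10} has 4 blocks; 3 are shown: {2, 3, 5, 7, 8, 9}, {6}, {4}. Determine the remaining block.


U = {1, 2, 3, 4, 5, 6, 7, 8, 9, 10}
Shown blocks: {2, 3, 5, 7, 8, 9}, {6}, {4}
A partition's blocks are pairwise disjoint and cover U, so the missing block = U \ (union of shown blocks).
Union of shown blocks: {2, 3, 4, 5, 6, 7, 8, 9}
Missing block = U \ (union) = {1, 10}

{1, 10}


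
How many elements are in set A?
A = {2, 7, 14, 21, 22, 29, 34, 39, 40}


Set A = {2, 7, 14, 21, 22, 29, 34, 39, 40}
Listing elements: 2, 7, 14, 21, 22, 29, 34, 39, 40
Counting: 9 elements
|A| = 9

9


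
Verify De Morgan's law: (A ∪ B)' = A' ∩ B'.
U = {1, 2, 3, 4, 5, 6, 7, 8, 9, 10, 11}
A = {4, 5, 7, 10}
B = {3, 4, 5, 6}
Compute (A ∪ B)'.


U = {1, 2, 3, 4, 5, 6, 7, 8, 9, 10, 11}
A = {4, 5, 7, 10}, B = {3, 4, 5, 6}
A ∪ B = {3, 4, 5, 6, 7, 10}
(A ∪ B)' = U \ (A ∪ B) = {1, 2, 8, 9, 11}
Verification via A' ∩ B': A' = {1, 2, 3, 6, 8, 9, 11}, B' = {1, 2, 7, 8, 9, 10, 11}
A' ∩ B' = {1, 2, 8, 9, 11} ✓

{1, 2, 8, 9, 11}


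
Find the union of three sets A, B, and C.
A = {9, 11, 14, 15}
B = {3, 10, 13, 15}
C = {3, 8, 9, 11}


Set A = {9, 11, 14, 15}
Set B = {3, 10, 13, 15}
Set C = {3, 8, 9, 11}
First, A ∪ B = {3, 9, 10, 11, 13, 14, 15}
Then, (A ∪ B) ∪ C = {3, 8, 9, 10, 11, 13, 14, 15}

{3, 8, 9, 10, 11, 13, 14, 15}


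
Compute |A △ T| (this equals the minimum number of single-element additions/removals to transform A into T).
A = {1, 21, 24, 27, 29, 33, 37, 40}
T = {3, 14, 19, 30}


Set A = {1, 21, 24, 27, 29, 33, 37, 40}
Set T = {3, 14, 19, 30}
Elements to remove from A (in A, not in T): {1, 21, 24, 27, 29, 33, 37, 40} → 8 removals
Elements to add to A (in T, not in A): {3, 14, 19, 30} → 4 additions
Total edits = 8 + 4 = 12

12


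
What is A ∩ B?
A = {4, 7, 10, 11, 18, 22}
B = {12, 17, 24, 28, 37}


Set A = {4, 7, 10, 11, 18, 22}
Set B = {12, 17, 24, 28, 37}
A ∩ B includes only elements in both sets.
Check each element of A against B:
4 ✗, 7 ✗, 10 ✗, 11 ✗, 18 ✗, 22 ✗
A ∩ B = {}

{}


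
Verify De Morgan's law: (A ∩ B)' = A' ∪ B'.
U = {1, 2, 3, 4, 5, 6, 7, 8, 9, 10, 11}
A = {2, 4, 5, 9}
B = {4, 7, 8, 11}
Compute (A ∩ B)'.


U = {1, 2, 3, 4, 5, 6, 7, 8, 9, 10, 11}
A = {2, 4, 5, 9}, B = {4, 7, 8, 11}
A ∩ B = {4}
(A ∩ B)' = U \ (A ∩ B) = {1, 2, 3, 5, 6, 7, 8, 9, 10, 11}
Verification via A' ∪ B': A' = {1, 3, 6, 7, 8, 10, 11}, B' = {1, 2, 3, 5, 6, 9, 10}
A' ∪ B' = {1, 2, 3, 5, 6, 7, 8, 9, 10, 11} ✓

{1, 2, 3, 5, 6, 7, 8, 9, 10, 11}


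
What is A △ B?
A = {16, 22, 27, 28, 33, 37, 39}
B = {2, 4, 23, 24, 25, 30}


Set A = {16, 22, 27, 28, 33, 37, 39}
Set B = {2, 4, 23, 24, 25, 30}
A △ B = (A \ B) ∪ (B \ A)
Elements in A but not B: {16, 22, 27, 28, 33, 37, 39}
Elements in B but not A: {2, 4, 23, 24, 25, 30}
A △ B = {2, 4, 16, 22, 23, 24, 25, 27, 28, 30, 33, 37, 39}

{2, 4, 16, 22, 23, 24, 25, 27, 28, 30, 33, 37, 39}


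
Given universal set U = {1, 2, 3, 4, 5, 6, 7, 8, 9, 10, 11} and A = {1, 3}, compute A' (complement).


Universal set U = {1, 2, 3, 4, 5, 6, 7, 8, 9, 10, 11}
Set A = {1, 3}
A' = U \ A = elements in U but not in A
Checking each element of U:
1 (in A, exclude), 2 (not in A, include), 3 (in A, exclude), 4 (not in A, include), 5 (not in A, include), 6 (not in A, include), 7 (not in A, include), 8 (not in A, include), 9 (not in A, include), 10 (not in A, include), 11 (not in A, include)
A' = {2, 4, 5, 6, 7, 8, 9, 10, 11}

{2, 4, 5, 6, 7, 8, 9, 10, 11}


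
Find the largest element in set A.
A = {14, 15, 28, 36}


Set A = {14, 15, 28, 36}
Elements in ascending order: 14, 15, 28, 36
The largest element is 36.

36


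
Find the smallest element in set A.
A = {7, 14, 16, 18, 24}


Set A = {7, 14, 16, 18, 24}
Elements in ascending order: 7, 14, 16, 18, 24
The smallest element is 7.

7


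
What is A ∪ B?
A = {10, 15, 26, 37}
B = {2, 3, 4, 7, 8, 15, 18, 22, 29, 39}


Set A = {10, 15, 26, 37}
Set B = {2, 3, 4, 7, 8, 15, 18, 22, 29, 39}
A ∪ B includes all elements in either set.
Elements from A: {10, 15, 26, 37}
Elements from B not already included: {2, 3, 4, 7, 8, 18, 22, 29, 39}
A ∪ B = {2, 3, 4, 7, 8, 10, 15, 18, 22, 26, 29, 37, 39}

{2, 3, 4, 7, 8, 10, 15, 18, 22, 26, 29, 37, 39}


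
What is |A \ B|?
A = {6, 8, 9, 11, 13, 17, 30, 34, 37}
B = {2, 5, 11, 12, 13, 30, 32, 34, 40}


Set A = {6, 8, 9, 11, 13, 17, 30, 34, 37}
Set B = {2, 5, 11, 12, 13, 30, 32, 34, 40}
A \ B = {6, 8, 9, 17, 37}
|A \ B| = 5

5


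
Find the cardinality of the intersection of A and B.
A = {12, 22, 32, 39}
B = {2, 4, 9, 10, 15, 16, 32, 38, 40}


Set A = {12, 22, 32, 39}
Set B = {2, 4, 9, 10, 15, 16, 32, 38, 40}
A ∩ B = {32}
|A ∩ B| = 1

1


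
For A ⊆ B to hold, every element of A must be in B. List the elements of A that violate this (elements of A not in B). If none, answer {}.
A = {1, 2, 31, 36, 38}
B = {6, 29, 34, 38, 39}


Set A = {1, 2, 31, 36, 38}
Set B = {6, 29, 34, 38, 39}
Check each element of A against B:
1 ∉ B (include), 2 ∉ B (include), 31 ∉ B (include), 36 ∉ B (include), 38 ∈ B
Elements of A not in B: {1, 2, 31, 36}

{1, 2, 31, 36}


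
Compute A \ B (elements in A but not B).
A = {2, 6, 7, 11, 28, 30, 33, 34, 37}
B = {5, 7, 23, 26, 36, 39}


Set A = {2, 6, 7, 11, 28, 30, 33, 34, 37}
Set B = {5, 7, 23, 26, 36, 39}
A \ B includes elements in A that are not in B.
Check each element of A:
2 (not in B, keep), 6 (not in B, keep), 7 (in B, remove), 11 (not in B, keep), 28 (not in B, keep), 30 (not in B, keep), 33 (not in B, keep), 34 (not in B, keep), 37 (not in B, keep)
A \ B = {2, 6, 11, 28, 30, 33, 34, 37}

{2, 6, 11, 28, 30, 33, 34, 37}


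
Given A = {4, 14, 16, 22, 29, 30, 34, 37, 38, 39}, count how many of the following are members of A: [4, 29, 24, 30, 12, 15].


Set A = {4, 14, 16, 22, 29, 30, 34, 37, 38, 39}
Candidates: [4, 29, 24, 30, 12, 15]
Check each candidate:
4 ∈ A, 29 ∈ A, 24 ∉ A, 30 ∈ A, 12 ∉ A, 15 ∉ A
Count of candidates in A: 3

3


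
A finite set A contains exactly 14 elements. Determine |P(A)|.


The set has 14 elements.
The power set contains all possible subsets.
|P(A)| = 2^|A| = 2^14 = 16384

16384


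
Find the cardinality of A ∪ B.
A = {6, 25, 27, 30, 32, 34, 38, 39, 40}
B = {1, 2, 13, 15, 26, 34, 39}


Set A = {6, 25, 27, 30, 32, 34, 38, 39, 40}, |A| = 9
Set B = {1, 2, 13, 15, 26, 34, 39}, |B| = 7
A ∩ B = {34, 39}, |A ∩ B| = 2
|A ∪ B| = |A| + |B| - |A ∩ B| = 9 + 7 - 2 = 14

14


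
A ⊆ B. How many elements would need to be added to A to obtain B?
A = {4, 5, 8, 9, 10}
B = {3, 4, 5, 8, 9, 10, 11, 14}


Set A = {4, 5, 8, 9, 10}, |A| = 5
Set B = {3, 4, 5, 8, 9, 10, 11, 14}, |B| = 8
Since A ⊆ B: B \ A = {3, 11, 14}
|B| - |A| = 8 - 5 = 3

3


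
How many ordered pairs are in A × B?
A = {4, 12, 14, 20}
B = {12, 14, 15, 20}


Set A = {4, 12, 14, 20} has 4 elements.
Set B = {12, 14, 15, 20} has 4 elements.
|A × B| = |A| × |B| = 4 × 4 = 16

16


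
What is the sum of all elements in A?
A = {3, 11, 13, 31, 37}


Set A = {3, 11, 13, 31, 37}
Sum = 3 + 11 + 13 + 31 + 37 = 95

95


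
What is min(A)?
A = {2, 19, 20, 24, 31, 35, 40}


Set A = {2, 19, 20, 24, 31, 35, 40}
Elements in ascending order: 2, 19, 20, 24, 31, 35, 40
The smallest element is 2.

2


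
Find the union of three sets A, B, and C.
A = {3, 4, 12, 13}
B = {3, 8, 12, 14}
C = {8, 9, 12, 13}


Set A = {3, 4, 12, 13}
Set B = {3, 8, 12, 14}
Set C = {8, 9, 12, 13}
First, A ∪ B = {3, 4, 8, 12, 13, 14}
Then, (A ∪ B) ∪ C = {3, 4, 8, 9, 12, 13, 14}

{3, 4, 8, 9, 12, 13, 14}


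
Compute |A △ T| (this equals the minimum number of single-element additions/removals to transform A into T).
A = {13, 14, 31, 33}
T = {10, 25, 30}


Set A = {13, 14, 31, 33}
Set T = {10, 25, 30}
Elements to remove from A (in A, not in T): {13, 14, 31, 33} → 4 removals
Elements to add to A (in T, not in A): {10, 25, 30} → 3 additions
Total edits = 4 + 3 = 7

7


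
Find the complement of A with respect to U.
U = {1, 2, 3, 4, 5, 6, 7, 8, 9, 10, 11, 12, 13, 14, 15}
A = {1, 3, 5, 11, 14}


Universal set U = {1, 2, 3, 4, 5, 6, 7, 8, 9, 10, 11, 12, 13, 14, 15}
Set A = {1, 3, 5, 11, 14}
A' = U \ A = elements in U but not in A
Checking each element of U:
1 (in A, exclude), 2 (not in A, include), 3 (in A, exclude), 4 (not in A, include), 5 (in A, exclude), 6 (not in A, include), 7 (not in A, include), 8 (not in A, include), 9 (not in A, include), 10 (not in A, include), 11 (in A, exclude), 12 (not in A, include), 13 (not in A, include), 14 (in A, exclude), 15 (not in A, include)
A' = {2, 4, 6, 7, 8, 9, 10, 12, 13, 15}

{2, 4, 6, 7, 8, 9, 10, 12, 13, 15}


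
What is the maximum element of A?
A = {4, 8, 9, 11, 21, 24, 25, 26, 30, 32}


Set A = {4, 8, 9, 11, 21, 24, 25, 26, 30, 32}
Elements in ascending order: 4, 8, 9, 11, 21, 24, 25, 26, 30, 32
The largest element is 32.

32


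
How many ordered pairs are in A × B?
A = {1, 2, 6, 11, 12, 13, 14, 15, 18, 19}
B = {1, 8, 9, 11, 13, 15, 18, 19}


Set A = {1, 2, 6, 11, 12, 13, 14, 15, 18, 19} has 10 elements.
Set B = {1, 8, 9, 11, 13, 15, 18, 19} has 8 elements.
|A × B| = |A| × |B| = 10 × 8 = 80

80


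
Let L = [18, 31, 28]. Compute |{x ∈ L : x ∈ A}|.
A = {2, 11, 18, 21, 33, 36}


Set A = {2, 11, 18, 21, 33, 36}
Candidates: [18, 31, 28]
Check each candidate:
18 ∈ A, 31 ∉ A, 28 ∉ A
Count of candidates in A: 1

1


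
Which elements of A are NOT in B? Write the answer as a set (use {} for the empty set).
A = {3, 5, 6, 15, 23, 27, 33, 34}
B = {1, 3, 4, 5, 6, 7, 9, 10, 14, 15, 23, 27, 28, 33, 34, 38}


Set A = {3, 5, 6, 15, 23, 27, 33, 34}
Set B = {1, 3, 4, 5, 6, 7, 9, 10, 14, 15, 23, 27, 28, 33, 34, 38}
Check each element of A against B:
3 ∈ B, 5 ∈ B, 6 ∈ B, 15 ∈ B, 23 ∈ B, 27 ∈ B, 33 ∈ B, 34 ∈ B
Elements of A not in B: {}

{}


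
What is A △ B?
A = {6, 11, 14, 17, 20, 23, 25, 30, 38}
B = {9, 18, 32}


Set A = {6, 11, 14, 17, 20, 23, 25, 30, 38}
Set B = {9, 18, 32}
A △ B = (A \ B) ∪ (B \ A)
Elements in A but not B: {6, 11, 14, 17, 20, 23, 25, 30, 38}
Elements in B but not A: {9, 18, 32}
A △ B = {6, 9, 11, 14, 17, 18, 20, 23, 25, 30, 32, 38}

{6, 9, 11, 14, 17, 18, 20, 23, 25, 30, 32, 38}


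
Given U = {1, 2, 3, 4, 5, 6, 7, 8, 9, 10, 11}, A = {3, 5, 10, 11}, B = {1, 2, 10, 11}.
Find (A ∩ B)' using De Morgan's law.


U = {1, 2, 3, 4, 5, 6, 7, 8, 9, 10, 11}
A = {3, 5, 10, 11}, B = {1, 2, 10, 11}
A ∩ B = {10, 11}
(A ∩ B)' = U \ (A ∩ B) = {1, 2, 3, 4, 5, 6, 7, 8, 9}
Verification via A' ∪ B': A' = {1, 2, 4, 6, 7, 8, 9}, B' = {3, 4, 5, 6, 7, 8, 9}
A' ∪ B' = {1, 2, 3, 4, 5, 6, 7, 8, 9} ✓

{1, 2, 3, 4, 5, 6, 7, 8, 9}


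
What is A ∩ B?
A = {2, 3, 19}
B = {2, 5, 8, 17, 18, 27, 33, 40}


Set A = {2, 3, 19}
Set B = {2, 5, 8, 17, 18, 27, 33, 40}
A ∩ B includes only elements in both sets.
Check each element of A against B:
2 ✓, 3 ✗, 19 ✗
A ∩ B = {2}

{2}


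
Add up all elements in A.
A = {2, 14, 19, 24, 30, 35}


Set A = {2, 14, 19, 24, 30, 35}
Sum = 2 + 14 + 19 + 24 + 30 + 35 = 124

124


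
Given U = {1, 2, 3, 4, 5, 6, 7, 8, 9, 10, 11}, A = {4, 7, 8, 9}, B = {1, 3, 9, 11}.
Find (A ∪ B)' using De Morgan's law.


U = {1, 2, 3, 4, 5, 6, 7, 8, 9, 10, 11}
A = {4, 7, 8, 9}, B = {1, 3, 9, 11}
A ∪ B = {1, 3, 4, 7, 8, 9, 11}
(A ∪ B)' = U \ (A ∪ B) = {2, 5, 6, 10}
Verification via A' ∩ B': A' = {1, 2, 3, 5, 6, 10, 11}, B' = {2, 4, 5, 6, 7, 8, 10}
A' ∩ B' = {2, 5, 6, 10} ✓

{2, 5, 6, 10}


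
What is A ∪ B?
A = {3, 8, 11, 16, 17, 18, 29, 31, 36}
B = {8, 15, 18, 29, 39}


Set A = {3, 8, 11, 16, 17, 18, 29, 31, 36}
Set B = {8, 15, 18, 29, 39}
A ∪ B includes all elements in either set.
Elements from A: {3, 8, 11, 16, 17, 18, 29, 31, 36}
Elements from B not already included: {15, 39}
A ∪ B = {3, 8, 11, 15, 16, 17, 18, 29, 31, 36, 39}

{3, 8, 11, 15, 16, 17, 18, 29, 31, 36, 39}


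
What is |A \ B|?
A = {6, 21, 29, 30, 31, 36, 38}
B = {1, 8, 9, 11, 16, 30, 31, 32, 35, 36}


Set A = {6, 21, 29, 30, 31, 36, 38}
Set B = {1, 8, 9, 11, 16, 30, 31, 32, 35, 36}
A \ B = {6, 21, 29, 38}
|A \ B| = 4

4


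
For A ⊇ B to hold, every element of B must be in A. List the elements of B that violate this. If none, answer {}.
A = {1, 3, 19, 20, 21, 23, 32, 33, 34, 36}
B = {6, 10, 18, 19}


Set A = {1, 3, 19, 20, 21, 23, 32, 33, 34, 36}
Set B = {6, 10, 18, 19}
Check each element of B against A:
6 ∉ A (include), 10 ∉ A (include), 18 ∉ A (include), 19 ∈ A
Elements of B not in A: {6, 10, 18}

{6, 10, 18}


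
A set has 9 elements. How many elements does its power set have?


The set has 9 elements.
The power set contains all possible subsets.
|P(A)| = 2^|A| = 2^9 = 512

512


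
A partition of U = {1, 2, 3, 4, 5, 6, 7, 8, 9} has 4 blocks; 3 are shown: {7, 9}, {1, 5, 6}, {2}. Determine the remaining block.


U = {1, 2, 3, 4, 5, 6, 7, 8, 9}
Shown blocks: {7, 9}, {1, 5, 6}, {2}
A partition's blocks are pairwise disjoint and cover U, so the missing block = U \ (union of shown blocks).
Union of shown blocks: {1, 2, 5, 6, 7, 9}
Missing block = U \ (union) = {3, 4, 8}

{3, 4, 8}


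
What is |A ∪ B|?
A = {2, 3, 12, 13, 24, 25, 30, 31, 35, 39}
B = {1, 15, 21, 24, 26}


Set A = {2, 3, 12, 13, 24, 25, 30, 31, 35, 39}, |A| = 10
Set B = {1, 15, 21, 24, 26}, |B| = 5
A ∩ B = {24}, |A ∩ B| = 1
|A ∪ B| = |A| + |B| - |A ∩ B| = 10 + 5 - 1 = 14

14


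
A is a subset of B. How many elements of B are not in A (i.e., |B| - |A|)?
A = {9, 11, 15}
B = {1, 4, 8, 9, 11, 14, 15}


Set A = {9, 11, 15}, |A| = 3
Set B = {1, 4, 8, 9, 11, 14, 15}, |B| = 7
Since A ⊆ B: B \ A = {1, 4, 8, 14}
|B| - |A| = 7 - 3 = 4

4


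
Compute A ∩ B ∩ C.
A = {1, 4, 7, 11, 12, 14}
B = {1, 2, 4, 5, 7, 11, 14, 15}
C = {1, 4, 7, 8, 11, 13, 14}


Set A = {1, 4, 7, 11, 12, 14}
Set B = {1, 2, 4, 5, 7, 11, 14, 15}
Set C = {1, 4, 7, 8, 11, 13, 14}
First, A ∩ B = {1, 4, 7, 11, 14}
Then, (A ∩ B) ∩ C = {1, 4, 7, 11, 14}

{1, 4, 7, 11, 14}


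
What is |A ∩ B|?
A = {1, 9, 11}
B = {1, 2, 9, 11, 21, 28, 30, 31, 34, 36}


Set A = {1, 9, 11}
Set B = {1, 2, 9, 11, 21, 28, 30, 31, 34, 36}
A ∩ B = {1, 9, 11}
|A ∩ B| = 3

3


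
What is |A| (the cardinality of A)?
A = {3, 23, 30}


Set A = {3, 23, 30}
Listing elements: 3, 23, 30
Counting: 3 elements
|A| = 3

3


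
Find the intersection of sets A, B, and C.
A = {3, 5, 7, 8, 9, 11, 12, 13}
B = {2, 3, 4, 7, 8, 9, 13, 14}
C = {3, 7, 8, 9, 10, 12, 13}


Set A = {3, 5, 7, 8, 9, 11, 12, 13}
Set B = {2, 3, 4, 7, 8, 9, 13, 14}
Set C = {3, 7, 8, 9, 10, 12, 13}
First, A ∩ B = {3, 7, 8, 9, 13}
Then, (A ∩ B) ∩ C = {3, 7, 8, 9, 13}

{3, 7, 8, 9, 13}


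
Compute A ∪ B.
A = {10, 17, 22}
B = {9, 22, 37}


Set A = {10, 17, 22}
Set B = {9, 22, 37}
A ∪ B includes all elements in either set.
Elements from A: {10, 17, 22}
Elements from B not already included: {9, 37}
A ∪ B = {9, 10, 17, 22, 37}

{9, 10, 17, 22, 37}


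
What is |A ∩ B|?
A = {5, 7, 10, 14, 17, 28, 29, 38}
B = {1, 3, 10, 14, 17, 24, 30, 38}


Set A = {5, 7, 10, 14, 17, 28, 29, 38}
Set B = {1, 3, 10, 14, 17, 24, 30, 38}
A ∩ B = {10, 14, 17, 38}
|A ∩ B| = 4

4


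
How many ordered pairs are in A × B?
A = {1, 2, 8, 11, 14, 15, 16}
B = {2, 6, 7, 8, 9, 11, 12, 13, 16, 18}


Set A = {1, 2, 8, 11, 14, 15, 16} has 7 elements.
Set B = {2, 6, 7, 8, 9, 11, 12, 13, 16, 18} has 10 elements.
|A × B| = |A| × |B| = 7 × 10 = 70

70


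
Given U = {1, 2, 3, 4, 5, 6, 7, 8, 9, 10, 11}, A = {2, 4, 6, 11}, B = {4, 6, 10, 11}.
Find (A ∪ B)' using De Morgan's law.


U = {1, 2, 3, 4, 5, 6, 7, 8, 9, 10, 11}
A = {2, 4, 6, 11}, B = {4, 6, 10, 11}
A ∪ B = {2, 4, 6, 10, 11}
(A ∪ B)' = U \ (A ∪ B) = {1, 3, 5, 7, 8, 9}
Verification via A' ∩ B': A' = {1, 3, 5, 7, 8, 9, 10}, B' = {1, 2, 3, 5, 7, 8, 9}
A' ∩ B' = {1, 3, 5, 7, 8, 9} ✓

{1, 3, 5, 7, 8, 9}


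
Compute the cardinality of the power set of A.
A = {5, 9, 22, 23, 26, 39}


Set A = {5, 9, 22, 23, 26, 39}
|A| = 6
The power set P(A) contains all subsets of A.
|P(A)| = 2^|A| = 2^6 = 64

64


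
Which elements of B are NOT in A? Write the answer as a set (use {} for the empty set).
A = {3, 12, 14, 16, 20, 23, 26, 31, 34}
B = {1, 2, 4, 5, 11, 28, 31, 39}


Set A = {3, 12, 14, 16, 20, 23, 26, 31, 34}
Set B = {1, 2, 4, 5, 11, 28, 31, 39}
Check each element of B against A:
1 ∉ A (include), 2 ∉ A (include), 4 ∉ A (include), 5 ∉ A (include), 11 ∉ A (include), 28 ∉ A (include), 31 ∈ A, 39 ∉ A (include)
Elements of B not in A: {1, 2, 4, 5, 11, 28, 39}

{1, 2, 4, 5, 11, 28, 39}


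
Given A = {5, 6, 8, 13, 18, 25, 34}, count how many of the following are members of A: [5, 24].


Set A = {5, 6, 8, 13, 18, 25, 34}
Candidates: [5, 24]
Check each candidate:
5 ∈ A, 24 ∉ A
Count of candidates in A: 1

1


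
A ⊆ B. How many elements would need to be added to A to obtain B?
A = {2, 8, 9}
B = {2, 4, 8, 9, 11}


Set A = {2, 8, 9}, |A| = 3
Set B = {2, 4, 8, 9, 11}, |B| = 5
Since A ⊆ B: B \ A = {4, 11}
|B| - |A| = 5 - 3 = 2

2


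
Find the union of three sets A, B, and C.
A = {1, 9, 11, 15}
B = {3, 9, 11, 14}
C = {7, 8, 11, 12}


Set A = {1, 9, 11, 15}
Set B = {3, 9, 11, 14}
Set C = {7, 8, 11, 12}
First, A ∪ B = {1, 3, 9, 11, 14, 15}
Then, (A ∪ B) ∪ C = {1, 3, 7, 8, 9, 11, 12, 14, 15}

{1, 3, 7, 8, 9, 11, 12, 14, 15}


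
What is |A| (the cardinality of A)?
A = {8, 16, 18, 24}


Set A = {8, 16, 18, 24}
Listing elements: 8, 16, 18, 24
Counting: 4 elements
|A| = 4

4


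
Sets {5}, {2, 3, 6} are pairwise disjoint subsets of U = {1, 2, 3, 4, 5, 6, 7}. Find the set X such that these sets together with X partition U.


U = {1, 2, 3, 4, 5, 6, 7}
Shown blocks: {5}, {2, 3, 6}
A partition's blocks are pairwise disjoint and cover U, so the missing block = U \ (union of shown blocks).
Union of shown blocks: {2, 3, 5, 6}
Missing block = U \ (union) = {1, 4, 7}

{1, 4, 7}


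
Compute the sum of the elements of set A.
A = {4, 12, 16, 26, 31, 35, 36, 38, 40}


Set A = {4, 12, 16, 26, 31, 35, 36, 38, 40}
Sum = 4 + 12 + 16 + 26 + 31 + 35 + 36 + 38 + 40 = 238

238


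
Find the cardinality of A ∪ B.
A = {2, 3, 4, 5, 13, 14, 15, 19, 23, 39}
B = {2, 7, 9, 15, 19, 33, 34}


Set A = {2, 3, 4, 5, 13, 14, 15, 19, 23, 39}, |A| = 10
Set B = {2, 7, 9, 15, 19, 33, 34}, |B| = 7
A ∩ B = {2, 15, 19}, |A ∩ B| = 3
|A ∪ B| = |A| + |B| - |A ∩ B| = 10 + 7 - 3 = 14

14


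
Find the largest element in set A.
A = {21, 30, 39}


Set A = {21, 30, 39}
Elements in ascending order: 21, 30, 39
The largest element is 39.

39


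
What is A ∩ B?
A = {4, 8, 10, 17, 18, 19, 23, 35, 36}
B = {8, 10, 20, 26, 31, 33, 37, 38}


Set A = {4, 8, 10, 17, 18, 19, 23, 35, 36}
Set B = {8, 10, 20, 26, 31, 33, 37, 38}
A ∩ B includes only elements in both sets.
Check each element of A against B:
4 ✗, 8 ✓, 10 ✓, 17 ✗, 18 ✗, 19 ✗, 23 ✗, 35 ✗, 36 ✗
A ∩ B = {8, 10}

{8, 10}


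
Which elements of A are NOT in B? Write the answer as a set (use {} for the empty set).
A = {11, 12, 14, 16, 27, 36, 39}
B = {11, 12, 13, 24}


Set A = {11, 12, 14, 16, 27, 36, 39}
Set B = {11, 12, 13, 24}
Check each element of A against B:
11 ∈ B, 12 ∈ B, 14 ∉ B (include), 16 ∉ B (include), 27 ∉ B (include), 36 ∉ B (include), 39 ∉ B (include)
Elements of A not in B: {14, 16, 27, 36, 39}

{14, 16, 27, 36, 39}


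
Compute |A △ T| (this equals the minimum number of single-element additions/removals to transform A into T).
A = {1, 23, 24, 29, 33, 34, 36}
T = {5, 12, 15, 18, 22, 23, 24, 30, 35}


Set A = {1, 23, 24, 29, 33, 34, 36}
Set T = {5, 12, 15, 18, 22, 23, 24, 30, 35}
Elements to remove from A (in A, not in T): {1, 29, 33, 34, 36} → 5 removals
Elements to add to A (in T, not in A): {5, 12, 15, 18, 22, 30, 35} → 7 additions
Total edits = 5 + 7 = 12

12


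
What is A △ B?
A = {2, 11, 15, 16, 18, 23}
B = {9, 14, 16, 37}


Set A = {2, 11, 15, 16, 18, 23}
Set B = {9, 14, 16, 37}
A △ B = (A \ B) ∪ (B \ A)
Elements in A but not B: {2, 11, 15, 18, 23}
Elements in B but not A: {9, 14, 37}
A △ B = {2, 9, 11, 14, 15, 18, 23, 37}

{2, 9, 11, 14, 15, 18, 23, 37}


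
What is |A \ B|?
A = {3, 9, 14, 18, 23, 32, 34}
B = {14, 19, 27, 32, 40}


Set A = {3, 9, 14, 18, 23, 32, 34}
Set B = {14, 19, 27, 32, 40}
A \ B = {3, 9, 18, 23, 34}
|A \ B| = 5

5


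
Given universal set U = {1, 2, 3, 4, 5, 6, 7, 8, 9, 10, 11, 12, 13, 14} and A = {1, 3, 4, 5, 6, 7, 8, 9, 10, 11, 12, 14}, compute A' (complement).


Universal set U = {1, 2, 3, 4, 5, 6, 7, 8, 9, 10, 11, 12, 13, 14}
Set A = {1, 3, 4, 5, 6, 7, 8, 9, 10, 11, 12, 14}
A' = U \ A = elements in U but not in A
Checking each element of U:
1 (in A, exclude), 2 (not in A, include), 3 (in A, exclude), 4 (in A, exclude), 5 (in A, exclude), 6 (in A, exclude), 7 (in A, exclude), 8 (in A, exclude), 9 (in A, exclude), 10 (in A, exclude), 11 (in A, exclude), 12 (in A, exclude), 13 (not in A, include), 14 (in A, exclude)
A' = {2, 13}

{2, 13}


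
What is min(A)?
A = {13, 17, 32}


Set A = {13, 17, 32}
Elements in ascending order: 13, 17, 32
The smallest element is 13.

13


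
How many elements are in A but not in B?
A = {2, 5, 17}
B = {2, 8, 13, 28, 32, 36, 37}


Set A = {2, 5, 17}
Set B = {2, 8, 13, 28, 32, 36, 37}
A \ B = {5, 17}
|A \ B| = 2

2


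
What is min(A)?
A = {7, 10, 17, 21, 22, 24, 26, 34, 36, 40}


Set A = {7, 10, 17, 21, 22, 24, 26, 34, 36, 40}
Elements in ascending order: 7, 10, 17, 21, 22, 24, 26, 34, 36, 40
The smallest element is 7.

7


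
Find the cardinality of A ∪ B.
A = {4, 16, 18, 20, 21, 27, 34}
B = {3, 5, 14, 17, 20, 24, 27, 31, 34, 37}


Set A = {4, 16, 18, 20, 21, 27, 34}, |A| = 7
Set B = {3, 5, 14, 17, 20, 24, 27, 31, 34, 37}, |B| = 10
A ∩ B = {20, 27, 34}, |A ∩ B| = 3
|A ∪ B| = |A| + |B| - |A ∩ B| = 7 + 10 - 3 = 14

14


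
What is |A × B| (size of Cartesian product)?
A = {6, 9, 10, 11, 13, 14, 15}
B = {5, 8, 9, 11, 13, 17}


Set A = {6, 9, 10, 11, 13, 14, 15} has 7 elements.
Set B = {5, 8, 9, 11, 13, 17} has 6 elements.
|A × B| = |A| × |B| = 7 × 6 = 42

42


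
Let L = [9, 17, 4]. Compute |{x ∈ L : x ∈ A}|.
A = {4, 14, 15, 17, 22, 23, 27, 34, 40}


Set A = {4, 14, 15, 17, 22, 23, 27, 34, 40}
Candidates: [9, 17, 4]
Check each candidate:
9 ∉ A, 17 ∈ A, 4 ∈ A
Count of candidates in A: 2

2


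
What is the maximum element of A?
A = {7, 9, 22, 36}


Set A = {7, 9, 22, 36}
Elements in ascending order: 7, 9, 22, 36
The largest element is 36.

36


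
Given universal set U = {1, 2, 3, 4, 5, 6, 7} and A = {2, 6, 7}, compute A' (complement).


Universal set U = {1, 2, 3, 4, 5, 6, 7}
Set A = {2, 6, 7}
A' = U \ A = elements in U but not in A
Checking each element of U:
1 (not in A, include), 2 (in A, exclude), 3 (not in A, include), 4 (not in A, include), 5 (not in A, include), 6 (in A, exclude), 7 (in A, exclude)
A' = {1, 3, 4, 5}

{1, 3, 4, 5}


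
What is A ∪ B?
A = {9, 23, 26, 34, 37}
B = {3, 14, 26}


Set A = {9, 23, 26, 34, 37}
Set B = {3, 14, 26}
A ∪ B includes all elements in either set.
Elements from A: {9, 23, 26, 34, 37}
Elements from B not already included: {3, 14}
A ∪ B = {3, 9, 14, 23, 26, 34, 37}

{3, 9, 14, 23, 26, 34, 37}


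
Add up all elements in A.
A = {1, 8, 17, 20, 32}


Set A = {1, 8, 17, 20, 32}
Sum = 1 + 8 + 17 + 20 + 32 = 78

78


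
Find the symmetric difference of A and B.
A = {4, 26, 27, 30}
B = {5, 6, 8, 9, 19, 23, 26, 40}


Set A = {4, 26, 27, 30}
Set B = {5, 6, 8, 9, 19, 23, 26, 40}
A △ B = (A \ B) ∪ (B \ A)
Elements in A but not B: {4, 27, 30}
Elements in B but not A: {5, 6, 8, 9, 19, 23, 40}
A △ B = {4, 5, 6, 8, 9, 19, 23, 27, 30, 40}

{4, 5, 6, 8, 9, 19, 23, 27, 30, 40}


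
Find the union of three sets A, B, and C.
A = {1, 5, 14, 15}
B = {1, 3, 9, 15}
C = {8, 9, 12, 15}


Set A = {1, 5, 14, 15}
Set B = {1, 3, 9, 15}
Set C = {8, 9, 12, 15}
First, A ∪ B = {1, 3, 5, 9, 14, 15}
Then, (A ∪ B) ∪ C = {1, 3, 5, 8, 9, 12, 14, 15}

{1, 3, 5, 8, 9, 12, 14, 15}


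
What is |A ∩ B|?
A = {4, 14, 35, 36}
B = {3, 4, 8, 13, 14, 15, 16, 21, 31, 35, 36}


Set A = {4, 14, 35, 36}
Set B = {3, 4, 8, 13, 14, 15, 16, 21, 31, 35, 36}
A ∩ B = {4, 14, 35, 36}
|A ∩ B| = 4

4
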